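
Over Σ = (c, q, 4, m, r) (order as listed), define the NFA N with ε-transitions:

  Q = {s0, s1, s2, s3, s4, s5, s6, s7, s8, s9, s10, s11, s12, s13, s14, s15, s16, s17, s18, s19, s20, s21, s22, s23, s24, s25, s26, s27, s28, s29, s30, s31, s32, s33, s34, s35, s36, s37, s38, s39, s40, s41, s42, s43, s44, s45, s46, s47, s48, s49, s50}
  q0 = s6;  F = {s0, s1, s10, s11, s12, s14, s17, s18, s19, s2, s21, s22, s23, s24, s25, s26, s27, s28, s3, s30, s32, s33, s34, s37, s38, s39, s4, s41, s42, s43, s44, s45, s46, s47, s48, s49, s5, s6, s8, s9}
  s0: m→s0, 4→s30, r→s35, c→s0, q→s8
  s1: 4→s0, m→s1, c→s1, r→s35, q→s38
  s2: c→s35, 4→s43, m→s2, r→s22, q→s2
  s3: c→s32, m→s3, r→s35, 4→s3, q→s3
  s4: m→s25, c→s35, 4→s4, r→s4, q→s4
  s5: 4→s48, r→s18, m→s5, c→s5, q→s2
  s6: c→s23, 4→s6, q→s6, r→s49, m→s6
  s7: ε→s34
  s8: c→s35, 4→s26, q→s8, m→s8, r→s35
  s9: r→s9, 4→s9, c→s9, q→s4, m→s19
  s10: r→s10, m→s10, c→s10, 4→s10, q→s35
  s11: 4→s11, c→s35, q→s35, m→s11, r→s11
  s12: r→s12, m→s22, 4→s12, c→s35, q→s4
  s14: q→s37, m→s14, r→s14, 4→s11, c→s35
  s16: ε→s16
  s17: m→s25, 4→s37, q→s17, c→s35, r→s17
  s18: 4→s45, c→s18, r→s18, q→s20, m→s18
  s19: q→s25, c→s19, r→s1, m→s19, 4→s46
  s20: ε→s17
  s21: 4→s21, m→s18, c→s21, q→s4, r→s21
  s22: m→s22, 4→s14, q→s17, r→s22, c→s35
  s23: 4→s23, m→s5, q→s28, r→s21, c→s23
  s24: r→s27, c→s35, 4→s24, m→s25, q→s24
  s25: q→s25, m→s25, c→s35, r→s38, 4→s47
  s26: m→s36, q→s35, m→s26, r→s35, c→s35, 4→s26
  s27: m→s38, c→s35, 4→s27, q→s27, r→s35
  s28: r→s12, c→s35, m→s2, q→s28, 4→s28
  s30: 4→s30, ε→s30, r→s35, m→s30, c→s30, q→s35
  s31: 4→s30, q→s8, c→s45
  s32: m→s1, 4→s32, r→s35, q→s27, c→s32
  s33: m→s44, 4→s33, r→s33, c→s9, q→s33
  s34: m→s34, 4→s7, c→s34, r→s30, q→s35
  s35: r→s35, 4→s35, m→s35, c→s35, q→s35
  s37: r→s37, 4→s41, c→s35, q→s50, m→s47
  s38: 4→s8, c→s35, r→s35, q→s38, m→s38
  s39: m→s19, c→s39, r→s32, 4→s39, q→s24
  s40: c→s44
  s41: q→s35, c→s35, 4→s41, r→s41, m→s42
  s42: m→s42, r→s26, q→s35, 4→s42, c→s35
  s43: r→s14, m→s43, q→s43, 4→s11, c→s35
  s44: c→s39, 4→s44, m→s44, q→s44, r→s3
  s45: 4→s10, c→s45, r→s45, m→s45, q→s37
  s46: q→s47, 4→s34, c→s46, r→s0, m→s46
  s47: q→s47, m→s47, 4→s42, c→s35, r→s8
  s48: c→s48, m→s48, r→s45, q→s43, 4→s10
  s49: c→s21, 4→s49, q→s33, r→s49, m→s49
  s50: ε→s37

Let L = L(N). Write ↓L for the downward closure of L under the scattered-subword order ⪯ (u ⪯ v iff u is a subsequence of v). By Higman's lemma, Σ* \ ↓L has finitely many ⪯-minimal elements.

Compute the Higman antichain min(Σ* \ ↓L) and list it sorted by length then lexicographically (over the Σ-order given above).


min(Σ*\↓L) = [cqc, cm44q, rqmrr].

|Q|=51, |F|=40, |δ|=215 (5 ε).
min D↑ (41 st, q0=0, F={7}): 0:c→1,q→0,4→0,m→0,r→2 1:c→1,q→3,4→1,m→4,r→5 2:c→5,q→6,4→2,m→2,r→2 3:c→7,q→3,4→3,m→8,r→9 4:c→4,q→8,4→10,m→4,r→11 5:c→5,q→12,4→5,m→11,r→5 6:c→13,q→6,4→6,m→14,r→6 7:c→7,q→7,4→7,m→7,r→7 8:c→7,q→8,4→15,m→8,r→16 9:c→7,q→12,4→9,m→16,r→9 10:c→10,q→15,4→17,m→10,r→18 11:c→11,q→19,4→18,m→11,r→11 12:c→7,q→12,4→12,m→20,r→12 13:c→13,q→12,4→13,m→21,r→13 14:c→22,q→14,4→14,m→14,r→23 15:c→7,q→15,4→24,m→15,r→25 16:c→7,q→19,4→25,m→16,r→16 17:c→17,q→7,4→17,m→17,r→17 18:c→18,q→26,4→17,m→18,r→18 19:c→7,q→19,4→26,m→20,r→19 20:c→7,q→20,4→27,m→20,r→28 21:c→21,q→20,4→29,m→21,r→30 22:c→22,q→31,4→22,m→21,r→32 23:c→32,q→23,4→23,m→23,r→7 24:c→7,q→7,4→24,m→24,r→24 25:c→7,q→26,4→24,m→25,r→25 26:c→7,q→26,4→33,m→27,r→26 27:c→7,q→27,4→34,m→27,r→35 28:c→7,q→28,4→35,m→28,r→7 29:c→29,q→27,4→36,m→29,r→37 30:c→30,q→28,4→37,m→30,r→7 31:c→7,q→31,4→31,m→20,r→38 32:c→32,q→38,4→32,m→30,r→7 33:c→7,q→7,4→33,m→34,r→33 34:c→7,q→7,4→34,m→34,r→39 35:c→7,q→35,4→39,m→35,r→7 36:c→36,q→7,4→36,m→36,r→40 37:c→37,q→35,4→40,m→37,r→7 38:c→7,q→38,4→38,m→28,r→7 39:c→7,q→7,4→39,m→39,r→7 40:c→40,q→7,4→40,m→40,r→7.
'cqc': run [45, 40, 23, 1] end={s35} ∉↓L; 3/3 single-dels accept.
'cm44q': |S_i|=[45, 40, 30, 20, 10, 1] end={s35} rej; 5/5 deletions ∈↓L.
'rqmrr': |S_i|=[45, 38, 29, 21, 11, 1] end={s35} — reject; 5/5 single-dels accept.
3 minimals (antichain).


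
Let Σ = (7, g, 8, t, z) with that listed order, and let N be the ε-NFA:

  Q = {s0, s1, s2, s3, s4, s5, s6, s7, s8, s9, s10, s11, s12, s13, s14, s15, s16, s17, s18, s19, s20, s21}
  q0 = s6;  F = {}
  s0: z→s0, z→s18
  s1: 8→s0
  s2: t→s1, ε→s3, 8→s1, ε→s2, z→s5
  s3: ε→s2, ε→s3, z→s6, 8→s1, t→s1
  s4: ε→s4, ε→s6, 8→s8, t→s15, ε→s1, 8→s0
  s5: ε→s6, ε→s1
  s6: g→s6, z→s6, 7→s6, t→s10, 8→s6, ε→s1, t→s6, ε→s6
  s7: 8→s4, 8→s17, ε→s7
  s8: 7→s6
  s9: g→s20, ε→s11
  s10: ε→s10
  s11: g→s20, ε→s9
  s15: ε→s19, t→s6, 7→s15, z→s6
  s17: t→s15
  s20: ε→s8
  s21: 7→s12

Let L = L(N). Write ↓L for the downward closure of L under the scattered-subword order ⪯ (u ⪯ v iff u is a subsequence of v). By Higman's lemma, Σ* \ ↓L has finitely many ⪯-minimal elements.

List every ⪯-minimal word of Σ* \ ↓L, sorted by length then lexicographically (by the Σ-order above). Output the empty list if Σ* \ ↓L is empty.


min(Σ*\↓L) = [ε].

|Q|=22, |F|=0, |δ|=45 (17 ε).
min D↑ (1 st, q0=0, F={0}): 0:7→0,g→0,8→0,t→0,z→0 (ε-aug+det+¬).
ε ∈ L(D↑) — L = ∅.


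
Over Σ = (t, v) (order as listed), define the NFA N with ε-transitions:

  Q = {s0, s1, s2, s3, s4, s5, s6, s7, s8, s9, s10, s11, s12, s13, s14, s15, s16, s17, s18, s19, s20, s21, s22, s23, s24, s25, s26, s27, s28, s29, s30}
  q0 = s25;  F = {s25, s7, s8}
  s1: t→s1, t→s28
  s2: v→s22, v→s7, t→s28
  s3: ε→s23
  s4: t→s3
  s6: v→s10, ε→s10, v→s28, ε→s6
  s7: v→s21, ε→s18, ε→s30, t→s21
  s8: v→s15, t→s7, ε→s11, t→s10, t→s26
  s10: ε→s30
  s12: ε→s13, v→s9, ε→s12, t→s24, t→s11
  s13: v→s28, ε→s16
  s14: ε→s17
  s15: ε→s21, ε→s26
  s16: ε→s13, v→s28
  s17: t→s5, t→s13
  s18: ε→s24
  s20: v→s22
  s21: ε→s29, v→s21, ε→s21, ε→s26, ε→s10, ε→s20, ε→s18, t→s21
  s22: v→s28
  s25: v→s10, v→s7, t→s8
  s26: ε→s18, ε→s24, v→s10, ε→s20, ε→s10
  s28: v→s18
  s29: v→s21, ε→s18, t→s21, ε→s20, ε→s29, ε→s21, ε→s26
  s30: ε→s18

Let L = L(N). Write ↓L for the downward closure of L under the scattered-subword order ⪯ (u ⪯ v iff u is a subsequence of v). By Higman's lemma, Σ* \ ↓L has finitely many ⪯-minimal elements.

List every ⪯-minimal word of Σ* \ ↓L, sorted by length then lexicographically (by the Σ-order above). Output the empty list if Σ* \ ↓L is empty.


Antichain: [tv, vt, vv, ttt].

|Q|=31, |F|=3, |δ|=63 (31 ε).
min D↑ (4 st, q0=0, F={3}): 0:t→1,v→2 1:t→2,v→3 2:t→3,v→3 3:t→3,v→3 (ε-aug+det+¬).
'tv': |S_i|=[15, 14, 11] end={s10,s15,s18,s20,s21,s22,s24,s26,s28,s29,s30} rej; 2/2 deletions ∈↓L.
'vt': N↓-sim [15, 12, 10] end={s10,s18,s20,s21,s22,s24,s26,s28,s29,s30} rej; 2/2 single-dels accept.
'vv': N↓-sim [15, 12, 10] end={s10,s18,s20,s21,s22,s24,s26,s28,s29,s30} ∉↓L; 2/2 deletions ∈↓L.
'ttt': run [15, 14, 11, 10] end={s10,s18,s20,s21,s22,s24,s26,s28,s29,s30} rej; 3/3 del acc.
4 obstructions.


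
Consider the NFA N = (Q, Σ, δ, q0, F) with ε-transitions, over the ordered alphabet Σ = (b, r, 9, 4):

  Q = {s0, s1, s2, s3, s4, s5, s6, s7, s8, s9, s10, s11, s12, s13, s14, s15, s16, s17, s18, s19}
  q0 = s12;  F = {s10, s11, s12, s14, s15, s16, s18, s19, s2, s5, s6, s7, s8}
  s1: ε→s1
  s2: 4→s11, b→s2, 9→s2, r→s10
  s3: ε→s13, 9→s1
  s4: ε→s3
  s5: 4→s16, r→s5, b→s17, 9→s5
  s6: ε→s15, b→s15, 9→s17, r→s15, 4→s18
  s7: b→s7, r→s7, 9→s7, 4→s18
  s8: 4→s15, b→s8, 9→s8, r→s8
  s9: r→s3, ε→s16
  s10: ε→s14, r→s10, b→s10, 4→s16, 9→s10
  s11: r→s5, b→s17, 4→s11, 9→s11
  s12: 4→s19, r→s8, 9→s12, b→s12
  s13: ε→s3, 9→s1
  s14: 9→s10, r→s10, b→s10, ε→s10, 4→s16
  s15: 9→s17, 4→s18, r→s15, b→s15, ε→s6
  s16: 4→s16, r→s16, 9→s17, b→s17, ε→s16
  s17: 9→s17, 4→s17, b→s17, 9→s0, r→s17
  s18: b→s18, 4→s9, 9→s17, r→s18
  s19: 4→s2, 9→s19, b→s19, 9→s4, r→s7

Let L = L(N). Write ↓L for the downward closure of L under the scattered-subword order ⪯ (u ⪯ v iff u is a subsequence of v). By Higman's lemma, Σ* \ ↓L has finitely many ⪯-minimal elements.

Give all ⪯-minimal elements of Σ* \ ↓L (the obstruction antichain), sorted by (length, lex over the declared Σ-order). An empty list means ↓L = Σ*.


A = [r49, 444b].

|Q|=20, |F|=13, |δ|=71 (10 ε).
min D↑ (12 st, q0=0, F={6}): 0:b→0,r→1,9→0,4→2 1:b→1,r→1,9→1,4→3 2:b→2,r→4,9→2,4→5 3:b→3,r→3,9→6,4→7 4:b→4,r→4,9→4,4→7 5:b→5,r→8,9→5,4→9 6:b→6,r→6,9→6,4→6 7:b→7,r→7,9→6,4→10 8:b→8,r→8,9→8,4→10 9:b→6,r→11,9→9,4→9 10:b→6,r→10,9→6,4→10 11:b→6,r→11,9→11,4→10 [Hopcroft].
'r49': |S_i|=[20, 15, 10, 3] end={s0,s1,s17} ∉↓L; 3/3 deletions ∈↓L.
'444b': N↓-sim [20, 18, 13, 9, 2] end={s0,s17} ∉↓L; 4/4 deletions ∈↓L.
2 obstructions.


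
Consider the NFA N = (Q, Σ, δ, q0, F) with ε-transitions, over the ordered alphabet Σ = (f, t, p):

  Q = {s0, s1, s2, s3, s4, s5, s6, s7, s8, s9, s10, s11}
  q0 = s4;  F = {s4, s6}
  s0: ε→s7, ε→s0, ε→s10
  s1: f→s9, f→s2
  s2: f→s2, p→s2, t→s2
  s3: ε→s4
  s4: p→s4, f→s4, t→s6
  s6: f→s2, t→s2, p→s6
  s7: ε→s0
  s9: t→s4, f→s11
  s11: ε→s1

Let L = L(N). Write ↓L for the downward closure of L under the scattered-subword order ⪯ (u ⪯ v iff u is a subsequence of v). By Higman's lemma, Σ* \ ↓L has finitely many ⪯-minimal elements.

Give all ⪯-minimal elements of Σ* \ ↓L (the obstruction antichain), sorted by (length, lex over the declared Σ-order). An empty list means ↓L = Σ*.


Antichain: [tf, tt].

|Q|=12, |F|=2, |δ|=19 (6 ε).
min D↑ (3 st, q0=0, F={2}): 0:f→0,t→1,p→0 1:f→2,t→2,p→1 2:f→2,t→2,p→2.
'tf': N↓-sim [3, 2, 1] end={s2} rej; 2/2 single-dels accept.
'tt': |S_i|=[3, 2, 1] end={s2} rej; 2/2 deletions ∈↓L.
2 obstructions.


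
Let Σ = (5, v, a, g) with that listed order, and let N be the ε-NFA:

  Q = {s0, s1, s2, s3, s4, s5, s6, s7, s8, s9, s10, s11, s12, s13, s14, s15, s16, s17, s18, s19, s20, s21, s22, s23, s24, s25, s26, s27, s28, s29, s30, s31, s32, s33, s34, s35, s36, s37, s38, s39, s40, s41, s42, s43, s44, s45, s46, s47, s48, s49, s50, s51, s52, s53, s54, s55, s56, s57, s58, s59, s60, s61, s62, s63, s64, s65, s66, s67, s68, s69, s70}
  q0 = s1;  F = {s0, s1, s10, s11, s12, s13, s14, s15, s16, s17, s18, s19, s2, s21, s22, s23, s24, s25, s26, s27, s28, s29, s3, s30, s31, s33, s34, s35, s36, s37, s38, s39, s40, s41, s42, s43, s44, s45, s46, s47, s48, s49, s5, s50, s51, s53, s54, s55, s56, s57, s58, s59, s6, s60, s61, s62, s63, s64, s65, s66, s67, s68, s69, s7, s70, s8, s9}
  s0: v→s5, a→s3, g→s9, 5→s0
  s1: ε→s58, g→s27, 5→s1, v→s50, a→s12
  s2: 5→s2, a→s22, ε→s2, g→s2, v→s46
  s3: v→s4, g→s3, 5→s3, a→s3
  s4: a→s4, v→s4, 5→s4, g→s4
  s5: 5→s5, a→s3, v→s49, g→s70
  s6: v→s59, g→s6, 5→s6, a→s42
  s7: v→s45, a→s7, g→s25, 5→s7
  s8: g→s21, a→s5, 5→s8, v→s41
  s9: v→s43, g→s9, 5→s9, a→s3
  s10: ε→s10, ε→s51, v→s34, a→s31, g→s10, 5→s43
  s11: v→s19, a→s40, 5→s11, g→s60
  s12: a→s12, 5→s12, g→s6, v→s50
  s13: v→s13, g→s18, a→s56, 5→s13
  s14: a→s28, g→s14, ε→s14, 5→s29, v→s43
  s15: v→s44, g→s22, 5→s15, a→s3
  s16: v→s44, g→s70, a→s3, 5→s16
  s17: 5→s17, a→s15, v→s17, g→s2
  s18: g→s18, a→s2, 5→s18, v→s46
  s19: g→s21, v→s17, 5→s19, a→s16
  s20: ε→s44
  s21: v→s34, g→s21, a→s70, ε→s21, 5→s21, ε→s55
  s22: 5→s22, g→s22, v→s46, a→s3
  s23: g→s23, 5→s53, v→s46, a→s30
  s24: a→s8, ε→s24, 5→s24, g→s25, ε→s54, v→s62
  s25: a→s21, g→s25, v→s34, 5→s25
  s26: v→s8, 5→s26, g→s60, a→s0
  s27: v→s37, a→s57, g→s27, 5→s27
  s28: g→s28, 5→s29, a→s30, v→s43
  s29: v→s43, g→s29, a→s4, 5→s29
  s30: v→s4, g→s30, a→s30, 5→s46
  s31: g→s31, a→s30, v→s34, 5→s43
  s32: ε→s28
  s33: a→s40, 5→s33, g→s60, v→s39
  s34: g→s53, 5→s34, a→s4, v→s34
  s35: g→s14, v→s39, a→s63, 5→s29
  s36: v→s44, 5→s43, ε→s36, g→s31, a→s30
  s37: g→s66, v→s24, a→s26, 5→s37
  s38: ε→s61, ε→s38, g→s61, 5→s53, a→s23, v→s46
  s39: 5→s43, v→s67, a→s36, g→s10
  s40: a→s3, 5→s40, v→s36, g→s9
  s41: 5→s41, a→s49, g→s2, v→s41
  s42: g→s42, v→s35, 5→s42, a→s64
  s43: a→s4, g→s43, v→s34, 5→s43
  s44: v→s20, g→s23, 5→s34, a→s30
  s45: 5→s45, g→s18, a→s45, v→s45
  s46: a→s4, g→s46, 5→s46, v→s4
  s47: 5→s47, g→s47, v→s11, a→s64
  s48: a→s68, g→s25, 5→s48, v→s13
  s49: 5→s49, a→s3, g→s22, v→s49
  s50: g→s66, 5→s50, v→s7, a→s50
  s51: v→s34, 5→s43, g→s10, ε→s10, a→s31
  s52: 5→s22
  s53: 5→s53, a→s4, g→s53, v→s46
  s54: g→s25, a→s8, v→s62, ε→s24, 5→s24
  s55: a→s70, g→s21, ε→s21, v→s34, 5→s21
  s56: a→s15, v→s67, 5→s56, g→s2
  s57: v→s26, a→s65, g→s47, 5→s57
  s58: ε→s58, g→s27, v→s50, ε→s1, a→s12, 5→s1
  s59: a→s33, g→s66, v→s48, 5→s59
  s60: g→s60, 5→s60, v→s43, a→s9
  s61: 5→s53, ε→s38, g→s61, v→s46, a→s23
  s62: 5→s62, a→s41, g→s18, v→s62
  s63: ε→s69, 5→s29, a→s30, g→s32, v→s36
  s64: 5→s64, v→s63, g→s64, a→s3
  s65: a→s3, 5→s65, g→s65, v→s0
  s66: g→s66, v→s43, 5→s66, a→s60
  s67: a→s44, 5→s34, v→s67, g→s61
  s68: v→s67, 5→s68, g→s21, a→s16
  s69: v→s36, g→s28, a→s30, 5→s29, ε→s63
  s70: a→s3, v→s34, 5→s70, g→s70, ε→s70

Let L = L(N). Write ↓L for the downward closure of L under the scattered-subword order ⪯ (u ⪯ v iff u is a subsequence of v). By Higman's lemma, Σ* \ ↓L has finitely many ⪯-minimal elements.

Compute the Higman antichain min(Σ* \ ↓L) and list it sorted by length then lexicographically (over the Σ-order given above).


|Q|=71, |F|=67, |δ|=296 (23 ε).
min D↑ (62 st, q0=0, F={22}): 0:5→0,v→1,a→2,g→3 1:5→1,v→4,a→1,g→5 2:5→2,v→1,a→2,g→6 3:5→3,v→7,a→8,g→3 4:5→4,v→9,a→4,g→10 5:5→5,v→11,a→12,g→5 6:5→6,v→13,a→14,g→6 7:5→7,v→15,a→16,g→5 8:5→8,v→16,a→17,g→18 9:5→9,v→9,a→9,g→19 10:5→10,v→20,a→21,g→10 11:5→11,v→20,a→22,g→11 12:5→12,v→11,a→23,g→12 13:5→13,v→24,a→25,g→5 14:5→14,v→26,a→27,g→14 15:5→15,v→28,a→29,g→10 16:5→16,v→29,a→30,g→12 17:5→17,v→30,a→31,g→17 18:5→18,v→32,a→27,g→18 19:5→19,v→33,a→34,g→19 20:5→20,v→20,a→22,g→35 21:5→21,v→20,a→36,g→21 22:5→22,v→22,a→22,g→22 23:5→23,v→11,a→31,g→23 24:5→24,v→37,a→38,g→10 25:5→25,v→39,a→40,g→12 26:5→41,v→39,a→42,g→43 27:5→27,v→42,a→31,g→27 28:5→28,v→28,a→44,g→19 29:5→29,v→44,a→45,g→21 30:5→30,v→45,a→31,g→23 31:5→31,v→22,a→31,g→31 32:5→32,v→46,a→40,g→12 33:5→33,v→22,a→22,g→33 34:5→34,v→33,a→47,g→34 35:5→35,v→33,a→22,g→35 36:5→36,v→20,a→31,g→36 37:5→37,v→37,a→48,g→19 38:5→38,v→49,a→50,g→21 39:5→11,v→49,a→51,g→52 40:5→40,v→51,a→31,g→23 41:5→41,v→11,a→22,g→41 42:5→41,v→51,a→53,g→54 43:5→41,v→11,a→54,g→43 44:5→44,v→44,a→55,g→34 45:5→45,v→55,a→31,g→36 46:5→46,v→56,a→50,g→21 47:5→47,v→33,a→31,g→47 48:5→48,v→49,a→57,g→34 49:5→20,v→49,a→58,g→59 50:5→50,v→58,a→31,g→36 51:5→11,v→58,a→53,g→60 52:5→11,v→20,a→60,g→52 53:5→33,v→22,a→53,g→53 54:5→41,v→11,a→53,g→54 55:5→55,v→55,a→31,g→47 56:5→56,v→56,a→57,g→34 57:5→57,v→58,a→31,g→47 58:5→20,v→58,a→53,g→61 59:5→35,v→33,a→61,g→59 60:5→11,v→20,a→53,g→60 61:5→35,v→33,a→53,g→61 [Hopcroft].
'vgva': run [70, 60, 27, 5, 1] end={s4} rej; 4/4 single-dels accept.
'gaaav': run [70, 64, 52, 28, 4, 1] end={s4} — reject; 5/5 deletions ∈↓L.
'vvvgvv': run [70, 60, 42, 23, 11, 2, 1] end={s4} rej; 6/6 single-dels accept.
'agav5a': run [70, 63, 55, 40, 24, 6, 1] end={s4} ∉↓L; 6/6 deletions ∈↓L.
4 minimals (antichain).

A = [vgva, gaaav, vvvgvv, agav5a].


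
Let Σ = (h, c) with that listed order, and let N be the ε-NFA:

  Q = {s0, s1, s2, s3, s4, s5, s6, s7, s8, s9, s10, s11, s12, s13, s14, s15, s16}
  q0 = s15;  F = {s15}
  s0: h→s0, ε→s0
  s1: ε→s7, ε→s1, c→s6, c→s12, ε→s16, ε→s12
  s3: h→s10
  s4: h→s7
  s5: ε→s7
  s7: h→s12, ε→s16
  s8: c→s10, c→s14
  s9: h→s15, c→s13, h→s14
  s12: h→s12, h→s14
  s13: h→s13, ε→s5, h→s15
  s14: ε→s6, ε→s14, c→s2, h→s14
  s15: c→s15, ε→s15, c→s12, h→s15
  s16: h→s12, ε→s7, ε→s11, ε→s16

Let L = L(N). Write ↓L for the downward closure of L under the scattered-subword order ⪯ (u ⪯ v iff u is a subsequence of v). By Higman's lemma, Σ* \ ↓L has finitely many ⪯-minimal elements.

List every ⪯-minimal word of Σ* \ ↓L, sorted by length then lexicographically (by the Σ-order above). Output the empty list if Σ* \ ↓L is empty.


|Q|=17, |F|=1, |δ|=35 (14 ε).
min D↑ (1 st, q0=0, F={}): 0:h→0,c→0 (ε-aug+det+¬).
L(D↑) = ∅ ⇒ ↓L = Σ*.

A = [].


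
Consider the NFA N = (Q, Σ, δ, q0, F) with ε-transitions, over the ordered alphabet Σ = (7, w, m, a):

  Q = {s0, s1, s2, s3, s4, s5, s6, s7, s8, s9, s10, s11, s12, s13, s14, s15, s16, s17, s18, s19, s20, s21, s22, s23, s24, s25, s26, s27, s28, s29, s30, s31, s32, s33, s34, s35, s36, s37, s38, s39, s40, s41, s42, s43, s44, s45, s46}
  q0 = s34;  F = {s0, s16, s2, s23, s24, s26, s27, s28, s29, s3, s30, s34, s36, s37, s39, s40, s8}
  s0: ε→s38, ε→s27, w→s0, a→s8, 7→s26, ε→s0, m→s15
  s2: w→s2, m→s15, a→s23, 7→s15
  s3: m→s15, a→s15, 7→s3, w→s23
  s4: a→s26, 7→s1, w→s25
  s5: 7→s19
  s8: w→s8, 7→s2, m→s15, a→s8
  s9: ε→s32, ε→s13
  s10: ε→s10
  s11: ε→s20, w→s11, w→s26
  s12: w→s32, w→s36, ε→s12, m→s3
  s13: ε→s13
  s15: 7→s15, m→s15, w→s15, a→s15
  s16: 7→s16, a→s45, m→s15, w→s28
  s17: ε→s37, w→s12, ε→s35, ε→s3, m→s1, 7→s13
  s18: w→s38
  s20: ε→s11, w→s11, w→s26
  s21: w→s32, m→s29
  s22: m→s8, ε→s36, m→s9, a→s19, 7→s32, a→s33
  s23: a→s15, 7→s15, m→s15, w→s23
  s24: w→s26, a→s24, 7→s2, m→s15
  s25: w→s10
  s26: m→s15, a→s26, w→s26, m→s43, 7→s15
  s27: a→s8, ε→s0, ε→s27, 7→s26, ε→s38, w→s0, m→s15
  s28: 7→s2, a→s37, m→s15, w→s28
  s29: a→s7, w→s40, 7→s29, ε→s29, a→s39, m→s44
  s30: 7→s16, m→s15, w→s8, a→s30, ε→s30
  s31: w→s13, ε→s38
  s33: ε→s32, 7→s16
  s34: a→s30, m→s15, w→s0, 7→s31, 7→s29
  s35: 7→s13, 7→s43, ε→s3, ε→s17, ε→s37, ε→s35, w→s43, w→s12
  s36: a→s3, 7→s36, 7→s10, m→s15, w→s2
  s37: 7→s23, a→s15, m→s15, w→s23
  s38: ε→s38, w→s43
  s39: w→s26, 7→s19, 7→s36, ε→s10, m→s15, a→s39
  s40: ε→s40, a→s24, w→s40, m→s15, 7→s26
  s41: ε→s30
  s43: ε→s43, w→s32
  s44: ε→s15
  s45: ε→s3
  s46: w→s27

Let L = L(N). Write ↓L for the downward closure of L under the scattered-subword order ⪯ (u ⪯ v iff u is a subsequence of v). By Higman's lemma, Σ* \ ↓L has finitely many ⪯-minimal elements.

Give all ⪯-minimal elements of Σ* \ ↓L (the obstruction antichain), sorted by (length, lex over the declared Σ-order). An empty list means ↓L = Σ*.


Antichain: [m, w77, 7aw7, a7aa].

|Q|=47, |F|=17, |δ|=141 (32 ε).
min D↑ (17 st, q0=0, F={3}): 0:7→1,w→2,m→3,a→4 1:7→1,w→5,m→3,a→6 2:7→7,w→2,m→3,a→8 3:7→3,w→3,m→3,a→3 4:7→9,w→8,m→3,a→4 5:7→7,w→5,m→3,a→10 6:7→11,w→7,m→3,a→6 7:7→3,w→7,m→3,a→7 8:7→12,w→8,m→3,a→8 9:7→9,w→13,m→3,a→14 10:7→12,w→7,m→3,a→10 11:7→11,w→12,m→3,a→14 12:7→3,w→12,m→3,a→15 13:7→12,w→13,m→3,a→16 14:7→14,w→15,m→3,a→3 15:7→3,w→15,m→3,a→3 16:7→15,w→15,m→3,a→3.
'm': N↓-sim [28, 4] end={s15,s32,s43,s44} ∉↓L; 1/1 deletions ∈↓L.
'w77': |S_i|=[28, 15, 6, 1] end={s15} rej; 3/3 single-dels accept.
'7aw7': |S_i|=[28, 23, 15, 6, 1] end={s15} — reject; 4/4 deletions ∈↓L.
'a7aa': run [28, 19, 11, 5, 1] end={s15} — reject; 4/4 single-dels accept.
4 words, ⪯-incomp.


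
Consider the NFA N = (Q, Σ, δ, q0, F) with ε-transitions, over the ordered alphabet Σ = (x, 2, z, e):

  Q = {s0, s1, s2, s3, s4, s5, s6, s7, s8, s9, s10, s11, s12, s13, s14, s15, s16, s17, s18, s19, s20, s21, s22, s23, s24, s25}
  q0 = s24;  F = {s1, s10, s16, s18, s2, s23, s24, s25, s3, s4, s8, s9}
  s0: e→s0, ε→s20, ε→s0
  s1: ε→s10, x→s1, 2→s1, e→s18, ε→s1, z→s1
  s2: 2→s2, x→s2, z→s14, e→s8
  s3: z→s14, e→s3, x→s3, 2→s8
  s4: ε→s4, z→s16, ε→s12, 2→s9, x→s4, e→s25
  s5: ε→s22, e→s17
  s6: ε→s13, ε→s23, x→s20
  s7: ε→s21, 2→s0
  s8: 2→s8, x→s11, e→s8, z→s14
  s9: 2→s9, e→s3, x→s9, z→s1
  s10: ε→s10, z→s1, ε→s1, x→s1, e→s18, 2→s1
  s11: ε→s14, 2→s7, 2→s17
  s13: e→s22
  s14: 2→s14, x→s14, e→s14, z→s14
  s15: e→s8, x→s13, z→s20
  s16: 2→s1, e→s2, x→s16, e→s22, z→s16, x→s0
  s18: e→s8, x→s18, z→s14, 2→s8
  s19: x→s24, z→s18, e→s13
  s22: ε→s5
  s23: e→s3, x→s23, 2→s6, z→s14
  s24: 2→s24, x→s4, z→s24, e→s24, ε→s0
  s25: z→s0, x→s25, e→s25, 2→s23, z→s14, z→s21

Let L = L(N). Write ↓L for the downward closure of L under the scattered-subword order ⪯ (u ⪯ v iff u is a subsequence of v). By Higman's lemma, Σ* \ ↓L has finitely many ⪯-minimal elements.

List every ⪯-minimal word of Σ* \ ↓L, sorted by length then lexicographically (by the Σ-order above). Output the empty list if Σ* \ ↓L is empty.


|Q|=26, |F|=12, |δ|=84 (15 ε).
min D↑ (12 st, q0=0, F={9}): 0:x→1,2→0,z→0,e→0 1:x→1,2→2,z→3,e→4 2:x→2,2→2,z→5,e→6 3:x→3,2→5,z→3,e→7 4:x→4,2→8,z→9,e→4 5:x→5,2→5,z→5,e→10 6:x→6,2→11,z→9,e→6 7:x→7,2→7,z→9,e→11 8:x→8,2→8,z→9,e→6 9:x→9,2→9,z→9,e→9 10:x→10,2→11,z→9,e→11 11:x→9,2→11,z→9,e→11 (ε-aug+det+¬).
'xez': N↓-sim [24, 23, 17, 4] end={s0,s14,s20,s21} rej; 3/3 del acc.
'x2e2x': |S_i|=[24, 23, 19, 12, 8, 7] end={s0,s11,s14,s17,s20,s21,s7} ∉↓L; 5/5 del acc.
'xzeex': run [24, 23, 15, 12, 8, 7] end={s0,s11,s14,s17,s20,s21,s7} — reject; 5/5 del acc.
3 words, ⪯-incomp.

A = [xez, x2e2x, xzeex].


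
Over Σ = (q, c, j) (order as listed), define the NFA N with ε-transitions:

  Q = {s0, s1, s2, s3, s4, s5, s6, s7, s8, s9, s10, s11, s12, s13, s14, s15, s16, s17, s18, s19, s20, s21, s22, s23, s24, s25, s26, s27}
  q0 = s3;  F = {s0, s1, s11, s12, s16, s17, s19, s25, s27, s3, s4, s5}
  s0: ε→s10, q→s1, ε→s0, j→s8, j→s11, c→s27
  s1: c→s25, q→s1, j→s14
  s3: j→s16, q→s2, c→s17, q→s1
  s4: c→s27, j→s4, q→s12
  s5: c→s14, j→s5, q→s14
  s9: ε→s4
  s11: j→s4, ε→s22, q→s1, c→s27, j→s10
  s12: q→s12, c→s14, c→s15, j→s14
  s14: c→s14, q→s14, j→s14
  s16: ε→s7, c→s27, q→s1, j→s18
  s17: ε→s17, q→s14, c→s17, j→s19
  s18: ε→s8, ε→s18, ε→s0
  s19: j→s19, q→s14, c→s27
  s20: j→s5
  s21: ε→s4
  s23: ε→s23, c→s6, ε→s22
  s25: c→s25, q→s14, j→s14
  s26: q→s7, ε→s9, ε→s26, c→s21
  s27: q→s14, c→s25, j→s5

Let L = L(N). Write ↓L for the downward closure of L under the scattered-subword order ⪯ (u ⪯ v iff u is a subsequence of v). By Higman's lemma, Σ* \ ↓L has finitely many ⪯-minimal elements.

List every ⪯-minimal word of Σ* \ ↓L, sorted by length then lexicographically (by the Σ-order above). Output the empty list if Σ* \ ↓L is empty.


Antichain: [qj, cq, jccj, jcjc, jjjjqc].

|Q|=28, |F|=12, |δ|=61 (14 ε).
min D↑ (13 st, q0=0, F={5}): 0:q→1,c→2,j→3 1:q→1,c→4,j→5 2:q→5,c→2,j→6 3:q→1,c→7,j→8 4:q→5,c→4,j→5 5:q→5,c→5,j→5 6:q→5,c→7,j→6 7:q→5,c→4,j→9 8:q→1,c→7,j→10 9:q→5,c→5,j→9 10:q→1,c→7,j→11 11:q→12,c→7,j→11 12:q→12,c→5,j→5 (ε-aug+det+¬).
'qj': N↓-sim [20, 6, 1] end={s14} rej; 2/2 del acc.
'cq': run [20, 7, 1] end={s14} rej; 2/2 del acc.
'jccj': run [20, 17, 5, 2, 1] end={s14} ∉↓L; 4/4 del acc.
'jcjc': |S_i|=[20, 17, 5, 2, 1] end={s14} rej; 4/4 del acc.
'jjjjqc': N↓-sim [20, 17, 15, 13, 9, 3, 2] end={s14,s15} ∉↓L; 6/6 single-dels accept.
5 minimals (antichain).


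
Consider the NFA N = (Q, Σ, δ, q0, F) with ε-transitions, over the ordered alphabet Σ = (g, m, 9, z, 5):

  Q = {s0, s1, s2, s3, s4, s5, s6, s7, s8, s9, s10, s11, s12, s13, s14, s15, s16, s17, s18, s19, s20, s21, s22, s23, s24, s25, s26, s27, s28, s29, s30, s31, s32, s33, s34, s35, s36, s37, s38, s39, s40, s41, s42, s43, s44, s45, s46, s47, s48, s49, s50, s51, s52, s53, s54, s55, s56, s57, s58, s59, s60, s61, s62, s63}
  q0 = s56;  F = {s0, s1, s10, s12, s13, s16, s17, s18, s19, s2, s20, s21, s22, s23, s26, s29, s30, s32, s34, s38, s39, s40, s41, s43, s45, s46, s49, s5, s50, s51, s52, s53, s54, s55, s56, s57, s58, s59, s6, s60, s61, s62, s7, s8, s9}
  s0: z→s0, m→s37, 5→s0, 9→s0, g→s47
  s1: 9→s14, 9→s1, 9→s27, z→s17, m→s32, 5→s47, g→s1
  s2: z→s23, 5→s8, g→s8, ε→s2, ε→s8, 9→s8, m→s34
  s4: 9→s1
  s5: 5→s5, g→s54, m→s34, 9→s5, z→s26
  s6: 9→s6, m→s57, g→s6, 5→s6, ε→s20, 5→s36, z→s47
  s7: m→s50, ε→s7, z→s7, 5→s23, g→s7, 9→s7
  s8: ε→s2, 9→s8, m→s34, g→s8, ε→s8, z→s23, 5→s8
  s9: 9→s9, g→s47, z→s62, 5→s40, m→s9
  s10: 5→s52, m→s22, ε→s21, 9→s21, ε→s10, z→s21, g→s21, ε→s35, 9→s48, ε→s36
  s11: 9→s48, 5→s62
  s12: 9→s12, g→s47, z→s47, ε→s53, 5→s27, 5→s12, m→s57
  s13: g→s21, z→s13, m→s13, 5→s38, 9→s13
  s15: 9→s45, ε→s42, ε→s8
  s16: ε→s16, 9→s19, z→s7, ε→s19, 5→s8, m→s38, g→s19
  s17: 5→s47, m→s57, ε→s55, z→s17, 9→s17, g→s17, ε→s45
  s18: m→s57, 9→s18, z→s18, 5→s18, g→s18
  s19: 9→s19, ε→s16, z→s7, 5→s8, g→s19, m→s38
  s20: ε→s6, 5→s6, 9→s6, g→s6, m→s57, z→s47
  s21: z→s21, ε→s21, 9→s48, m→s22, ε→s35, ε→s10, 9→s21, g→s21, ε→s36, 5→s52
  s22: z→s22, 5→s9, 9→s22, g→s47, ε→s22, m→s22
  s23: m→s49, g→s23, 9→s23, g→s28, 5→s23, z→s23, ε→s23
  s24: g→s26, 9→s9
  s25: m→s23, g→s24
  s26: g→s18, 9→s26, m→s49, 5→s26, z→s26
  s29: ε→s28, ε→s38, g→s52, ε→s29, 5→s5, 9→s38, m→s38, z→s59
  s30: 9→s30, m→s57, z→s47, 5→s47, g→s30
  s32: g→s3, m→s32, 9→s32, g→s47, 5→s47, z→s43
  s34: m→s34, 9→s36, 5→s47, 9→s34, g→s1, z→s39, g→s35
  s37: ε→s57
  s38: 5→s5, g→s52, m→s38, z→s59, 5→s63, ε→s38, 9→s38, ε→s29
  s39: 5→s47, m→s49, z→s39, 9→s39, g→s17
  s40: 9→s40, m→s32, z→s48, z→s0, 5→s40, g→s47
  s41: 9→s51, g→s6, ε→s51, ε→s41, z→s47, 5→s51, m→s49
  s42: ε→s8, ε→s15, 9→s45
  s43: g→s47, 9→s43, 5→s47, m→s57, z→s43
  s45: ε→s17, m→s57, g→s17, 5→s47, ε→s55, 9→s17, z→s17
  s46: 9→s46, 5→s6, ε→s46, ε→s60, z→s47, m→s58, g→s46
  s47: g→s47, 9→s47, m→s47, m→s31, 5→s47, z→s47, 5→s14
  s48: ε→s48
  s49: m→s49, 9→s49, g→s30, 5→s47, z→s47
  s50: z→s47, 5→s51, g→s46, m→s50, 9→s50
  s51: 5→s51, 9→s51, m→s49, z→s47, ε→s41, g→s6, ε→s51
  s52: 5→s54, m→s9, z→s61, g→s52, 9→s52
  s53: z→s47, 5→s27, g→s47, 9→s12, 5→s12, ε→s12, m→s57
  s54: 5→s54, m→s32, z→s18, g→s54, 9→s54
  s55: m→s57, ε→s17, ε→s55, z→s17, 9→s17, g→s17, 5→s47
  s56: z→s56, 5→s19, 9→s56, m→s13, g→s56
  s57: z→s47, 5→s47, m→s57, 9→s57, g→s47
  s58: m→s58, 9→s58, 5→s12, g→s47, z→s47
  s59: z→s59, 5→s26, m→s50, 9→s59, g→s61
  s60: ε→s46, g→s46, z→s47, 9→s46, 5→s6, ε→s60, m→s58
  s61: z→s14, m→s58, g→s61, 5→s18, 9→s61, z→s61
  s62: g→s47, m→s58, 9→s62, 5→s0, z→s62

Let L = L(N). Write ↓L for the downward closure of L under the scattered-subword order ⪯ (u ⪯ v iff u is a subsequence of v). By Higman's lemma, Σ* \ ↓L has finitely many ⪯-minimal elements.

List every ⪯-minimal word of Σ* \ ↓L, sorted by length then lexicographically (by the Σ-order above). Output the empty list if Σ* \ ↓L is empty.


A = [mgmg, 5zmz, 55m5].

|Q|=64, |F|=45, |δ|=302 (47 ε).
min D↑ (36 st, q0=0, F={14}): 0:g→0,m→1,9→0,z→0,5→2 1:g→3,m→1,9→1,z→1,5→4 2:g→2,m→4,9→2,z→5,5→6 3:g→3,m→7,9→3,z→3,5→8 4:g→8,m→4,9→4,z→9,5→10 5:g→5,m→11,9→5,z→5,5→12 6:g→6,m→13,9→6,z→12,5→6 7:g→14,m→7,9→7,z→7,5→15 8:g→8,m→15,9→8,z→16,5→17 9:g→16,m→11,9→9,z→9,5→18 10:g→17,m→13,9→10,z→18,5→10 11:g→19,m→11,9→11,z→14,5→20 12:g→12,m→21,9→12,z→12,5→12 13:g→22,m→13,9→13,z→23,5→14 14:g→14,m→14,9→14,z→14,5→14 15:g→14,m→15,9→15,z→24,5→25 16:g→16,m→26,9→16,z→16,5→27 17:g→17,m→28,9→17,z→27,5→17 18:g→27,m→21,9→18,z→18,5→18 19:g→19,m→26,9→19,z→14,5→29 20:g→29,m→21,9→20,z→14,5→20 21:g→30,m→21,9→21,z→14,5→14 22:g→22,m→28,9→22,z→31,5→14 23:g→31,m→21,9→23,z→23,5→14 24:g→14,m→26,9→24,z→24,5→32 25:g→14,m→28,9→25,z→32,5→25 26:g→14,m→26,9→26,z→14,5→33 27:g→27,m→34,9→27,z→27,5→27 28:g→14,m→28,9→28,z→35,5→14 29:g→29,m→34,9→29,z→14,5→29 30:g→30,m→34,9→30,z→14,5→14 31:g→31,m→34,9→31,z→31,5→14 32:g→14,m→34,9→32,z→32,5→32 33:g→14,m→34,9→33,z→14,5→33 34:g→14,m→34,9→34,z→14,5→14 35:g→14,m→34,9→35,z→35,5→14 (ε-aug+det+¬).
'mgmg': |S_i|=[56, 49, 35, 18, 4] end={s14,s3,s31,s47} rej; 4/4 single-dels accept.
'5zmz': |S_i|=[56, 51, 34, 19, 3] end={s14,s31,s47} ∉↓L; 4/4 single-dels accept.
'55m5': run [56, 51, 37, 19, 3] end={s14,s31,s47} — reject; 4/4 del acc.
3 words, ⪯-incomp.


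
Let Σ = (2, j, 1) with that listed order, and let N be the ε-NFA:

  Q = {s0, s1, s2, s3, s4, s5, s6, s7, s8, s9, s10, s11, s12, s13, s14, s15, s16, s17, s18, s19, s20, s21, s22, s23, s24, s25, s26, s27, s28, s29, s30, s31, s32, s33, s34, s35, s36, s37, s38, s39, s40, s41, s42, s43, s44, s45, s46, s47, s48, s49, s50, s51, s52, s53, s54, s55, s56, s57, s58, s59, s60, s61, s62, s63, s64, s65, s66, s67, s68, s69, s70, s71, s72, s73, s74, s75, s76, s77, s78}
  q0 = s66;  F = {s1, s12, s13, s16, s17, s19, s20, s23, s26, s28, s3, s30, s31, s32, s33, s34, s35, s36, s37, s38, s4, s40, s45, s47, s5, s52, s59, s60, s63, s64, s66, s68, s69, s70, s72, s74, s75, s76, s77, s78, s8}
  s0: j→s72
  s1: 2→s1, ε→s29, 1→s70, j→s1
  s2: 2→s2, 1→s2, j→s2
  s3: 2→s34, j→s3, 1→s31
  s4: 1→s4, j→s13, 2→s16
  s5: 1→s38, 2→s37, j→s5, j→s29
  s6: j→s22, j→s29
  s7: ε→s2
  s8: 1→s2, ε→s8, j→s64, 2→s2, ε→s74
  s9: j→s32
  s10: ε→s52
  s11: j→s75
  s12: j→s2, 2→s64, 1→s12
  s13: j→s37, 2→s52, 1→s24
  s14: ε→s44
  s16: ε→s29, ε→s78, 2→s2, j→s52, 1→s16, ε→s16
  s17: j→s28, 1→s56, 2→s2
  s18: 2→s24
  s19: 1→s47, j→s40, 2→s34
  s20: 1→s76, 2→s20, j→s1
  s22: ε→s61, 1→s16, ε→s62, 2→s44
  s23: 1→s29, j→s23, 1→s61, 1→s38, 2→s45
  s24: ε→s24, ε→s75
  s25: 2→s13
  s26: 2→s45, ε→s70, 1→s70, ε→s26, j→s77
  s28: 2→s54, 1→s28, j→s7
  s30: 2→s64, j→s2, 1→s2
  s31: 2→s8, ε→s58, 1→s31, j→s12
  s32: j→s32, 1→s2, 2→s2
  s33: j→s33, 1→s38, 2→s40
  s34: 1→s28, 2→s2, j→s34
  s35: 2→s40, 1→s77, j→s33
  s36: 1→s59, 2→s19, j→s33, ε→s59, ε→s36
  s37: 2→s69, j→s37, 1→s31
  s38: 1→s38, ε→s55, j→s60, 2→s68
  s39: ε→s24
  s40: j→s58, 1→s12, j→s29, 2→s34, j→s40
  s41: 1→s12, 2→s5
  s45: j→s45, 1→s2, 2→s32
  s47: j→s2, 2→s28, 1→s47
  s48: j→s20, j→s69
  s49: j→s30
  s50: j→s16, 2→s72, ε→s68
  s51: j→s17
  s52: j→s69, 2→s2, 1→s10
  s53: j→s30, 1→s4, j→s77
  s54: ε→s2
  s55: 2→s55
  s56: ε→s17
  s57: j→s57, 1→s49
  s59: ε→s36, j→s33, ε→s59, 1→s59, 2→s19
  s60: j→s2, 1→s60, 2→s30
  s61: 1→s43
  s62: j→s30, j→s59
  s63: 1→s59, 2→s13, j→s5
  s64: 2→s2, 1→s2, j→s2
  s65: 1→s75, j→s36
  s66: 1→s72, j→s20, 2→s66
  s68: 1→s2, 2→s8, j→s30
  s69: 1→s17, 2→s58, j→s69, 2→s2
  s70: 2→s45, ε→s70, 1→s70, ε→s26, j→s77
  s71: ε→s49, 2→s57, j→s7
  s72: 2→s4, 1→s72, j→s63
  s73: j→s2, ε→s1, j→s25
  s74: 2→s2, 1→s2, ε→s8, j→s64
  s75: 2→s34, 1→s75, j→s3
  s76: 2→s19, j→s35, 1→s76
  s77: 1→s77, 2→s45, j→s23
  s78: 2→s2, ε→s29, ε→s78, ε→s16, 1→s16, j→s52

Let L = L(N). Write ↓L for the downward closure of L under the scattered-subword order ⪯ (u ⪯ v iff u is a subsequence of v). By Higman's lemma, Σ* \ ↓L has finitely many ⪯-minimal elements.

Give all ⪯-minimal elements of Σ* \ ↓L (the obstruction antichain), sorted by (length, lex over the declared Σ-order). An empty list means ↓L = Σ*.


Antichain: [1222, jj121, j121j, 1jj1jj].

|Q|=79, |F|=41, |δ|=197 (33 ε).
min D↑ (38 st, q0=0, F={20}): 0:2→0,j→1,1→2 1:2→1,j→3,1→4 2:2→5,j→6,1→2 3:2→3,j→3,1→7 4:2→8,j→9,1→4 5:2→10,j→11,1→5 6:2→11,j→12,1→13 7:2→14,j→15,1→7 8:2→16,j→17,1→18 9:2→17,j→19,1→15 10:2→20,j→21,1→10 11:2→21,j→22,1→23 12:2→22,j→12,1→24 13:2→8,j→19,1→13 14:2→25,j→14,1→20 15:2→14,j→26,1→15 16:2→20,j→16,1→27 17:2→16,j→17,1→28 18:2→27,j→20,1→18 19:2→17,j→19,1→24 20:2→20,j→20,1→20 21:2→20,j→29,1→21 22:2→29,j→22,1→30 23:2→16,j→31,1→23 24:2→32,j→33,1→24 25:2→20,j→25,1→20 26:2→14,j→26,1→24 27:2→20,j→20,1→27 28:2→34,j→20,1→28 29:2→20,j→29,1→35 30:2→36,j→28,1→30 31:2→16,j→31,1→30 32:2→36,j→37,1→20 33:2→37,j→20,1→33 34:2→20,j→20,1→20 35:2→20,j→27,1→35 36:2→20,j→34,1→20 37:2→34,j→20,1→20 [Hopcroft].
'1222': run [52, 49, 33, 19, 4] end={s2,s54,s55,s58} — reject; 4/4 single-dels accept.
'jj121': N↓-sim [52, 47, 35, 26, 10, 1] end={s2} — reject; 5/5 single-dels accept.
'j121j': |S_i|=[52, 47, 41, 19, 7, 2] end={s2,s7} — reject; 5/5 deletions ∈↓L.
'1jj1jj': |S_i|=[52, 49, 42, 30, 20, 8, 2] end={s2,s7} ∉↓L; 6/6 deletions ∈↓L.
4 obstructions.


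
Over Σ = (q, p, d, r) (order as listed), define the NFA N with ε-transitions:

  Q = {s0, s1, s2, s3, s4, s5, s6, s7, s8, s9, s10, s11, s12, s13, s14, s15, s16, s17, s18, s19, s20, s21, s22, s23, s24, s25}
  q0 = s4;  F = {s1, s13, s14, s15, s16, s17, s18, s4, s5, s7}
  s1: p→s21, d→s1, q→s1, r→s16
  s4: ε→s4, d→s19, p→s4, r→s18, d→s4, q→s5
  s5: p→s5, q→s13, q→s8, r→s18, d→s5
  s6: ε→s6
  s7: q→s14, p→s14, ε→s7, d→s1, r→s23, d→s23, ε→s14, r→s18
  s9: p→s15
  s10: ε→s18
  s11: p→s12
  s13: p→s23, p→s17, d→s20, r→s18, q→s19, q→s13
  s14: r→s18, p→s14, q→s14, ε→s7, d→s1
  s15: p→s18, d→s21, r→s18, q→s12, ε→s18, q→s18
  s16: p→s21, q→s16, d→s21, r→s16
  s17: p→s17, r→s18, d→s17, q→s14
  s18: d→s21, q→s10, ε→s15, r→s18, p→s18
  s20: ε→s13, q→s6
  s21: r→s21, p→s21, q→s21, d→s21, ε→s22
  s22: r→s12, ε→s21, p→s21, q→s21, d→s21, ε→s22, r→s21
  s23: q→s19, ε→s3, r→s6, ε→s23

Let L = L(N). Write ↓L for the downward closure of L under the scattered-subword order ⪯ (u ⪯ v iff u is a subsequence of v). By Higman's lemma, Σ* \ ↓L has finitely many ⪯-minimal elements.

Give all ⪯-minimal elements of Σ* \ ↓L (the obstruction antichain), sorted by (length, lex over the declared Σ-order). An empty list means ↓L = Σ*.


|Q|=26, |F|=10, |δ|=75 (14 ε).
min D↑ (9 st, q0=0, F={4}): 0:q→1,p→0,d→0,r→2 1:q→3,p→1,d→1,r→2 2:q→2,p→2,d→4,r→2 3:q→3,p→5,d→3,r→2 4:q→4,p→4,d→4,r→4 5:q→6,p→5,d→5,r→2 6:q→6,p→6,d→7,r→2 7:q→7,p→4,d→7,r→8 8:q→8,p→4,d→4,r→8 (ε-aug+det+¬).
'rd': run [20, 11, 3] end={s12,s21,s22} — reject; 2/2 single-dels accept.
'qqpqdp': N↓-sim [20, 19, 18, 15, 14, 9, 3] end={s12,s21,s22} ∉↓L; 6/6 del acc.
2 words, ⪯-incomp.

Antichain: [rd, qqpqdp].


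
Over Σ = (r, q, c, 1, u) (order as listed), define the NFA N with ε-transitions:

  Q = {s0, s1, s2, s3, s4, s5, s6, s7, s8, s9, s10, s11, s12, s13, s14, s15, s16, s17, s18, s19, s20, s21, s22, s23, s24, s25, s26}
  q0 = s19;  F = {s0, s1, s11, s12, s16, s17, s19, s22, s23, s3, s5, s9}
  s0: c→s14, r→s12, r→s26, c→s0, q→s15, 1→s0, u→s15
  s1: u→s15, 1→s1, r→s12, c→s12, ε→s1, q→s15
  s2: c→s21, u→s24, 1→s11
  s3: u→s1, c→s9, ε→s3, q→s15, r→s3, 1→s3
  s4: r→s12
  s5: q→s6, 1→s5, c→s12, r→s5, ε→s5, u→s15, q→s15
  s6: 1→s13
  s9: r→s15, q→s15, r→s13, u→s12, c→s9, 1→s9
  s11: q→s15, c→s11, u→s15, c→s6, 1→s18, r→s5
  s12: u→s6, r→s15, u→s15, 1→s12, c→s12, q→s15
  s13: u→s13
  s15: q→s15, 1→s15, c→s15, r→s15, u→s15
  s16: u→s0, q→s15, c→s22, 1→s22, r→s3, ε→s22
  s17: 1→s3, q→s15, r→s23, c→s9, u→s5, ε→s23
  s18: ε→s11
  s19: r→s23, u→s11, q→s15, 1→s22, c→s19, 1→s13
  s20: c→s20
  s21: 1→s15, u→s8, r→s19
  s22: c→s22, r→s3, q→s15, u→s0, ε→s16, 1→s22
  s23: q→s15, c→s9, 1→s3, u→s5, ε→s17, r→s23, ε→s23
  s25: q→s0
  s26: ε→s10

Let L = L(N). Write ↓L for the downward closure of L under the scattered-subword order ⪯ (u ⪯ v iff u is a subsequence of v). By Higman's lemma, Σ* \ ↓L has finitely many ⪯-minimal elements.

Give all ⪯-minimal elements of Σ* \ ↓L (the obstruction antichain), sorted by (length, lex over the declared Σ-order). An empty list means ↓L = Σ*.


|Q|=27, |F|=12, |δ|=93 (10 ε).
min D↑ (11 st, q0=0, F={2}): 0:r→1,q→2,c→0,1→3,u→4 1:r→1,q→2,c→5,1→6,u→7 2:r→2,q→2,c→2,1→2,u→2 3:r→6,q→2,c→3,1→3,u→8 4:r→7,q→2,c→4,1→4,u→2 5:r→2,q→2,c→5,1→5,u→9 6:r→6,q→2,c→5,1→6,u→10 7:r→7,q→2,c→9,1→7,u→2 8:r→9,q→2,c→8,1→8,u→2 9:r→2,q→2,c→9,1→9,u→2 10:r→9,q→2,c→9,1→10,u→2 [Hopcroft].
'q': run [19, 3] end={s13,s15,s6} — reject; 1/1 del acc.
'uu': |S_i|=[19, 12, 3] end={s13,s15,s6} rej; 2/2 del acc.
'rcr': |S_i|=[19, 12, 5, 2] end={s13,s15} ∉↓L; 3/3 single-dels accept.
'1urr': N↓-sim [19, 16, 9, 6, 1] end={s15} rej; 4/4 deletions ∈↓L.
4 minimals (antichain).

Antichain: [q, uu, rcr, 1urr].


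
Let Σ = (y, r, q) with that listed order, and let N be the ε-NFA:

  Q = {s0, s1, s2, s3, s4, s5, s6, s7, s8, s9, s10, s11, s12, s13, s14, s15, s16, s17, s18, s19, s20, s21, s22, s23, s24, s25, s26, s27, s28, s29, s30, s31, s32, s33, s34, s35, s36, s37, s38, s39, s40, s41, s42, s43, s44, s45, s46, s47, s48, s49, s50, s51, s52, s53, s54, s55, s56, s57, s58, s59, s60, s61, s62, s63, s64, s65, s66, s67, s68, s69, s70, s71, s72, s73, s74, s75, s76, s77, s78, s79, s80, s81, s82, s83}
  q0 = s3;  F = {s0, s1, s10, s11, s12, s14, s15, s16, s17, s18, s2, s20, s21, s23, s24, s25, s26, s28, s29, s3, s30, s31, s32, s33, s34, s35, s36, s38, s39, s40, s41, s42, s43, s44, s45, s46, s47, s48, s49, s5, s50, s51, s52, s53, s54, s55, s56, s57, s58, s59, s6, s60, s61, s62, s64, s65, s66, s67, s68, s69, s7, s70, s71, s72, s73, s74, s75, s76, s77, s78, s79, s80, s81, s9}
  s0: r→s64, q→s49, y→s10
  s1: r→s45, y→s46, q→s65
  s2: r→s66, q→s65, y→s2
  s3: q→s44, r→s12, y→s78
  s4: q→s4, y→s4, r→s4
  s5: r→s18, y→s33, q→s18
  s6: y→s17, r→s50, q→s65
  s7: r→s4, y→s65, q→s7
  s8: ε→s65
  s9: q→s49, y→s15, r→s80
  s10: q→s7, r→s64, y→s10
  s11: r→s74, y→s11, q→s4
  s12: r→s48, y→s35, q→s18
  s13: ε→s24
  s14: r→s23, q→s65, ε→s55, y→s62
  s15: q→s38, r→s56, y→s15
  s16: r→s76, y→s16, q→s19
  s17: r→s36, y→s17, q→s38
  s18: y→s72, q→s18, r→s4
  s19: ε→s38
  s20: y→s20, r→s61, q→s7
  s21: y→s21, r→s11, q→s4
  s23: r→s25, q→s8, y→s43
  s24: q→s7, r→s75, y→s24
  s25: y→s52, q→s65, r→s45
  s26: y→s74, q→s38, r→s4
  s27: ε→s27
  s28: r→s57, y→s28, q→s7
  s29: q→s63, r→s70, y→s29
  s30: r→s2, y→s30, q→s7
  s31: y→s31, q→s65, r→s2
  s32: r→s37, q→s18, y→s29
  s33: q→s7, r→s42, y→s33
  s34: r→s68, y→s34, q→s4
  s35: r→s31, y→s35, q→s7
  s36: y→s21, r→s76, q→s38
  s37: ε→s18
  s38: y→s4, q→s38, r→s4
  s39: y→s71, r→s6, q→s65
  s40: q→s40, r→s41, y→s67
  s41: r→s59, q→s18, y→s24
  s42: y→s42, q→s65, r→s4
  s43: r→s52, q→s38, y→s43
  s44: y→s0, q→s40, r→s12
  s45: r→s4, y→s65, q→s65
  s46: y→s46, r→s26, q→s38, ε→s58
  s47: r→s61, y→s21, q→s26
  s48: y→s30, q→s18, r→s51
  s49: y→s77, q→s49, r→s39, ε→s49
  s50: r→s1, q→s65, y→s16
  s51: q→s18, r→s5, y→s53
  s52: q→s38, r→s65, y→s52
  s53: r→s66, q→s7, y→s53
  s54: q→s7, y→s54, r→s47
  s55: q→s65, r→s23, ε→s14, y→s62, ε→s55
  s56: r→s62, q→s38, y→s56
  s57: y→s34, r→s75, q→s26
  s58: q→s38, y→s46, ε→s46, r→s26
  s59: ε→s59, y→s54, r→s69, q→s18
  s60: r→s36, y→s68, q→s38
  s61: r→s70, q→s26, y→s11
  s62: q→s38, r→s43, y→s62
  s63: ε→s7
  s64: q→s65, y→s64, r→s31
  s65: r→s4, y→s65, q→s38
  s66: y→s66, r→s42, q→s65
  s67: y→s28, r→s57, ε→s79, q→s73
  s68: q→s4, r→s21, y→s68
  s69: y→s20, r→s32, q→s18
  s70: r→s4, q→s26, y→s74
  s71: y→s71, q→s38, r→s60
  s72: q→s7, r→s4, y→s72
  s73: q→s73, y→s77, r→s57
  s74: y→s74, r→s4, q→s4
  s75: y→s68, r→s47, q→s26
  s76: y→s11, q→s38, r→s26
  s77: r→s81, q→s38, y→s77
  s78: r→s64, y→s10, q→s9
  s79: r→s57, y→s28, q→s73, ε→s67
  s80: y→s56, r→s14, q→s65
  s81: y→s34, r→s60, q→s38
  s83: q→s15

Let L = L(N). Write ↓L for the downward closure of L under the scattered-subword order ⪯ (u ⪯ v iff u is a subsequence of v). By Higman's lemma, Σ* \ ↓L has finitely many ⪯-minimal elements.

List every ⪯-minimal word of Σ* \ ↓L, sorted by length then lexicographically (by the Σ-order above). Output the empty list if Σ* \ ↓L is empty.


|Q|=84, |F|=74, |δ|=241 (15 ε).
min D↑ (72 st, q0=0, F={21}): 0:y→1,r→2,q→3 1:y→4,r→5,q→6 2:y→7,r→8,q→9 3:y→10,r→2,q→11 4:y→4,r→5,q→12 5:y→5,r→13,q→14 6:y→15,r→16,q→17 7:y→7,r→13,q→12 8:y→18,r→19,q→9 9:y→20,r→21,q→9 10:y→4,r→5,q→17 11:y→22,r→23,q→11 12:y→14,r→21,q→12 13:y→13,r→24,q→14 14:y→14,r→21,q→25 15:y→15,r→26,q→25 16:y→26,r→27,q→14 17:y→28,r→29,q→17 18:y→18,r→24,q→12 19:y→30,r→31,q→9 20:y→20,r→21,q→12 21:y→21,r→21,q→21 22:y→32,r→33,q→34 23:y→35,r→36,q→9 24:y→24,r→37,q→14 25:y→21,r→21,q→25 26:y→26,r→38,q→25 27:y→38,r→39,q→14 28:y→28,r→40,q→25 29:y→41,r→42,q→14 30:y→30,r→37,q→12 31:y→43,r→9,q→9 32:y→32,r→33,q→12 33:y→44,r→45,q→46 34:y→28,r→33,q→34 35:y→35,r→45,q→12 36:y→47,r→48,q→9 37:y→37,r→49,q→14 38:y→38,r→50,q→25 39:y→50,r→51,q→14 40:y→44,r→52,q→25 41:y→41,r→52,q→25 42:y→53,r→54,q→14 43:y→43,r→49,q→12 44:y→44,r→55,q→21 45:y→55,r→56,q→46 46:y→57,r→21,q→25 47:y→47,r→56,q→12 48:y→58,r→59,q→9 49:y→49,r→21,q→14 50:y→50,r→60,q→25 51:y→60,r→61,q→14 52:y→55,r→62,q→25 53:y→53,r→62,q→25 54:y→63,r→64,q→14 55:y→55,r→65,q→21 56:y→65,r→66,q→46 57:y→57,r→21,q→21 58:y→58,r→66,q→12 59:y→67,r→9,q→9 60:y→60,r→14,q→25 61:y→14,r→21,q→14 62:y→65,r→68,q→25 63:y→63,r→68,q→25 64:y→69,r→61,q→14 65:y→65,r→70,q→21 66:y→70,r→71,q→46 67:y→67,r→71,q→12 68:y→70,r→46,q→25 69:y→69,r→46,q→25 70:y→70,r→57,q→21 71:y→57,r→21,q→46 [Hopcroft].
'rqr': |S_i|=[79, 65, 11, 1] end={s4} rej; 3/3 del acc.
'yyqr': run [79, 66, 48, 8, 1] end={s4} ∉↓L; 4/4 del acc.
'yrqqy': run [79, 66, 44, 7, 2, 1] end={s4} — reject; 5/5 single-dels accept.
'yqyqy': |S_i|=[79, 66, 46, 25, 3, 1] end={s4} — reject; 5/5 single-dels accept.
'rrrrrr': N↓-sim [79, 65, 53, 40, 26, 12, 1] end={s4} — reject; 6/6 single-dels accept.
'qqyryq': N↓-sim [79, 77, 50, 36, 17, 6, 1] end={s4} — reject; 6/6 deletions ∈↓L.
6 minimals (antichain).

A = [rqr, yyqr, yrqqy, yqyqy, rrrrrr, qqyryq].
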